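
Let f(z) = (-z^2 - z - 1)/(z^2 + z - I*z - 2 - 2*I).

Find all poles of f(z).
The singularities of f are the zeros of the denominator. Factoring,
  z^2 + z - I*z - 2 - 2*I = (z + 2)*(z - 1 - I)
so the candidates are z = -2, z = 1 + I.

Check the numerator P(z) = -z^2 - z - 1 at each one:
  P(-2) = -3 ≠ 0, so z = -2 is a (simple) pole.
  P(1 + I) = -2 - 3*I ≠ 0, so z = 1 + I is a (simple) pole.

Poles of f: {-2, 1 + I}

Final answer: {-2, 1 + I}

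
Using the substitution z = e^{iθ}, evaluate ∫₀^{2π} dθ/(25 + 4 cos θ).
Let J = ∫₀^{2π} dθ/(25 + 4 cos θ).
Put z = e^{iθ}: then cos θ = (z + 1/z)/2, dθ = dz/(iz), and z runs once counterclockwise around |z| = 1:
  J = ∮_{|z|=1} 1/(25 + 4*(z + 1/z)/2) · dz/(iz) = (2/i) ∮_{|z|=1} dz/(4*z^2 + 50*z + 4).
The roots of 4*z^2 + 50*z + 4 are z = (-25 ± sqrt(25^2 - 4^2))/4, with sqrt(609) = sqrt(609); their product is 1, so only z₊ = -25/4 + sqrt(609)/4 lies inside the unit circle (z₋ = -25/4 - sqrt(609)/4 lies outside).
z₊ is a simple zero of q(z) = 4*z^2 + 50*z + 4, so Res(1/q, z₊) = 1/q'(z₊) with q'(z) = 8*z + 50; and q'(z₊) = 4*(z₊ - z₋) = 2*sqrt(609).
Therefore J = (2/i) · 2πi · 1/(2*sqrt(609)) = 2*pi/(sqrt(609)) = 2*sqrt(609)*pi/609

Final answer: 2*sqrt(609)*pi/609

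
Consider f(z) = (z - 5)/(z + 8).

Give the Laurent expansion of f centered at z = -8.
Put w = z - (-8), i.e. z = w - 8. The denominator is w, so it suffices to rewrite the numerator in powers of w.

P(z) = z - 5
P(w - 8) = -13 + w

Dividing each term by w:
  f = -13/w + 1

Substituting back w = z + 8:
  f(z) = -13/(z + 8) + 1

The series is finite because the numerator is a polynomial; the negative powers form the principal part, and the coefficient of 1/(z + 8) gives Res(f, -8) = -13.

Final answer: -13/(z + 8) + 1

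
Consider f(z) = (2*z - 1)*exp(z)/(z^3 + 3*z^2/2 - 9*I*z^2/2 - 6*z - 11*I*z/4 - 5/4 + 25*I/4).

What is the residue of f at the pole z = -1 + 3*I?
Write f(z) = P(z)/Q(z) with P(z) = (2*z - 1)*exp(z) and Q(z) = z^3 + 3*z^2/2 - 9*I*z^2/2 - 6*z - 11*I*z/4 - 5/4 + 25*I/4.
The denominator factors as Q(z) = (z - 1 - I/2)*(z + 1 - 3*I)*(z + 3/2 - I), so z = -1 + 3*I is a simple zero of Q and P is analytic there; z = -1 + 3*I is therefore a simple pole and
  Res(f, z₀) = P(z₀)/Q'(z₀).

Q'(z) = 3*z^2 + 3*z - 9*I*z - 6 - 11*I/4, so Q'(-1 + 3*I) = -6 - 11*I/4.
P(-1 + 3*I) = (-3 + 6*I)*exp(-1 + 3*I).

Res(f, -1 + 3*I) = ((-3 + 6*I)*exp(-1 + 3*I))/(-6 - 11*I/4) = (24/697 - 708*I/697)*exp(-1 + 3*I)

Final answer: (24/697 - 708*I/697)*exp(-1 + 3*I)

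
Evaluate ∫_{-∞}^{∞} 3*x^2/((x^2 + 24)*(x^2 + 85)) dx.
3*pi*(-2*sqrt(6) + sqrt(85))/61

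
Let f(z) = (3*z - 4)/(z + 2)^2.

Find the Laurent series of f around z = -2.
-10/(z + 2)^2 + 3/(z + 2)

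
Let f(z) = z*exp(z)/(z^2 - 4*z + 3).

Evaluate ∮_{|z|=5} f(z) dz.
-exp(1)*I*pi + 3*I*pi*exp(3)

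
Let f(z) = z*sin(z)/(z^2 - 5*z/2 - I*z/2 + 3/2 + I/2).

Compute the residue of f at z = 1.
Write f(z) = P(z)/Q(z) with P(z) = z*sin(z) and Q(z) = z^2 - 5*z/2 - I*z/2 + 3/2 + I/2.
The denominator factors as Q(z) = (z - 3/2 - I/2)*(z - 1), so z = 1 is a simple zero of Q and P is analytic there; z = 1 is therefore a simple pole and
  Res(f, z₀) = P(z₀)/Q'(z₀).

Q'(z) = 2*z - 5/2 - I/2, so Q'(1) = -1/2 - I/2.
P(1) = sin(1).

Res(f, 1) = (sin(1))/(-1/2 - I/2) = (-1 + I)*sin(1)

Final answer: (-1 + I)*sin(1)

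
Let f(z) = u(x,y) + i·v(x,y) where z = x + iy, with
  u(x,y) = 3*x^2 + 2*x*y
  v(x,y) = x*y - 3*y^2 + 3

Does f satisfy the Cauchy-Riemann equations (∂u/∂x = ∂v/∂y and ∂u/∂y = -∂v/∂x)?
∂u/∂x = 6*x + 2*y
∂v/∂y = x - 6*y
∂u/∂y = 2*x
∂v/∂x = y
∂u/∂x ≠ ∂v/∂y and ∂u/∂y ≠ -∂v/∂x; the Cauchy-Riemann equations are not satisfied, so f is not analytic.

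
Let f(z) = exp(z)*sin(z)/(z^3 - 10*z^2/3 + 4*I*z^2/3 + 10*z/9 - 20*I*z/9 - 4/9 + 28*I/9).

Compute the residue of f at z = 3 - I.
(63/740 + 9*I/148)*exp(3 - I)*sin(3 - I)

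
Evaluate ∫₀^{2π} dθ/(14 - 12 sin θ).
sqrt(13)*pi/13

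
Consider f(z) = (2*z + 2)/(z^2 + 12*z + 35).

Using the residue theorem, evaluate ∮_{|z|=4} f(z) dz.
0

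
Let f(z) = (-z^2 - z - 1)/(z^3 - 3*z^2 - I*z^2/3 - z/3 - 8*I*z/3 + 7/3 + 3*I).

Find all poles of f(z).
The singularities of f are the zeros of the denominator. Factoring,
  z^3 - 3*z^2 - I*z^2/3 - z/3 - 8*I*z/3 + 7/3 + 3*I = (z - 3 - I)*(z - 1)*(z + 1 + 2*I/3)
so the candidates are z = 3 + I, z = 1, z = -1 - 2*I/3.

Check the numerator P(z) = -z^2 - z - 1 at each one:
  P(3 + I) = -12 - 7*I ≠ 0, so z = 3 + I is a (simple) pole.
  P(1) = -3 ≠ 0, so z = 1 is a (simple) pole.
  P(-1 - 2*I/3) = -5/9 - 2*I/3 ≠ 0, so z = -1 - 2*I/3 is a (simple) pole.

Poles of f: {-1 - 2*I/3, 1, 3 + I}

Final answer: {-1 - 2*I/3, 1, 3 + I}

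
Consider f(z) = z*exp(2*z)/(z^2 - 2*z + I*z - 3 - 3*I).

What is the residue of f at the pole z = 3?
Write f(z) = P(z)/Q(z) with P(z) = z*exp(2*z) and Q(z) = z^2 - 2*z + I*z - 3 - 3*I.
The denominator factors as Q(z) = (z - 3)*(z + 1 + I), so z = 3 is a simple zero of Q and P is analytic there; z = 3 is therefore a simple pole and
  Res(f, z₀) = P(z₀)/Q'(z₀).

Q'(z) = 2*z - 2 + I, so Q'(3) = 4 + I.
P(3) = 3*exp(6).

Res(f, 3) = (3*exp(6))/(4 + I) = (12/17 - 3*I/17)*exp(6)

Final answer: (12/17 - 3*I/17)*exp(6)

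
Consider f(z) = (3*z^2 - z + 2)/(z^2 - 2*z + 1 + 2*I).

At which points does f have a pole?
{I, 2 - I}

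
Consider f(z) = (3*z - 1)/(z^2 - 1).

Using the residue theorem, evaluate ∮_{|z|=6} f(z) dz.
By the residue theorem, ∮_C f(z) dz = 2πi · (sum of the residues of f at the poles inside |z| = 6).

The denominator factors as (z + 1)*(z - 1), so the singularities of f are simple poles at z = -1, z = 1.
  |-1|² = 1 < 36 = 6², so this pole is inside the contour.
  |1|² = 1 < 36 = 6², so this pole is inside the contour.

With P(z) = 3*z - 1 and Q(z) = z^2 - 1, each pole is simple, so Res(f, z₀) = P(z₀)/Q'(z₀) with Q'(z) = 2*z.
  Res(f, -1) = P(-1)/Q'(-1) = (-4)/(-2) = 2
  Res(f, 1) = P(1)/Q'(1) = (2)/(2) = 1

Sum of residues inside C: 3
∮_C f(z) dz = 2πi · (3) = 6*I*pi

Final answer: 6*I*pi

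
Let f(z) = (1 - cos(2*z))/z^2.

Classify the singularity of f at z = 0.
Let u = z. The argument of cos is 2*z = 2u, so
  f = (1 - cos(2u))/u^2 = ((2u)^2/2 - (2u)^4/24 + ...)/u^2 = 2 - (2/3)*u^2 + ...
The Laurent expansion about u = 0 has no negative powers; equivalently lim_{z→0} f(z) = 2 exists and is finite.
So the singularity is removable.

Final answer: removable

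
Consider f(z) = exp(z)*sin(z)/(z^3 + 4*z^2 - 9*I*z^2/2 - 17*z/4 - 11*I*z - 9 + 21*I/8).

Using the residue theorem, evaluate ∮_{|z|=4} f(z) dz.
pi*(-18/125 + 26*I/125)*exp(1/2 + I)*sin(1/2 + I) + pi*(-2/25 + 14*I/25)*exp(-3/2 + 2*I)*sin(3/2 - 2*I) + pi*(-8/125 - 44*I/125)*exp(-3 + 3*I/2)*sin(3 - 3*I/2)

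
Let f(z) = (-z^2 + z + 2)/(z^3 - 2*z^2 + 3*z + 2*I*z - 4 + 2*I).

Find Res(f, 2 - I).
Write f(z) = P(z)/Q(z) with P(z) = -z^2 + z + 2 and Q(z) = z^3 - 2*z^2 + 3*z + 2*I*z - 4 + 2*I.
The denominator factors as Q(z) = (z + I)*(z - 2*I)*(z - 2 + I), so z = 2 - I is a simple zero of Q and P is analytic there; z = 2 - I is therefore a simple pole and
  Res(f, z₀) = P(z₀)/Q'(z₀).

Q'(z) = 3*z^2 - 4*z + 3 + 2*I, so Q'(2 - I) = 4 - 6*I.
P(2 - I) = 1 + 3*I.

Res(f, 2 - I) = (1 + 3*I)/(4 - 6*I) = -7/26 + 9*I/26

Final answer: -7/26 + 9*I/26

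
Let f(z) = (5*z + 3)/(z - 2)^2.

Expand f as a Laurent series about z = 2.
13/(z - 2)^2 + 5/(z - 2)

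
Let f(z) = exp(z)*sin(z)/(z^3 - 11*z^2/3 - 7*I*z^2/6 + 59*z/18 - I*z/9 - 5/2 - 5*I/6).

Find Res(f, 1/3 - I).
Write f(z) = P(z)/Q(z) with P(z) = exp(z)*sin(z) and Q(z) = z^3 - 11*z^2/3 - 7*I*z^2/6 + 59*z/18 - I*z/9 - 5/2 - 5*I/6.
The denominator factors as Q(z) = (z - 3 - 3*I/2)*(z - 1/3 - 2*I/3)*(z - 1/3 + I), so z = 1/3 - I is a simple zero of Q and P is analytic there; z = 1/3 - I is therefore a simple pole and
  Res(f, z₀) = P(z₀)/Q'(z₀).

Q'(z) = 3*z^2 - 22*z/3 - 7*I*z/3 + 59/18 - I/9, so Q'(1/3 - I) = -25/6 + 40*I/9.
P(1/3 - I) = exp(1/3 - I)*sin(1/3 - I).

Res(f, 1/3 - I) = (exp(1/3 - I)*sin(1/3 - I))/(-25/6 + 40*I/9) = (-54/481 - 288*I/2405)*exp(1/3 - I)*sin(1/3 - I)

Final answer: (-54/481 - 288*I/2405)*exp(1/3 - I)*sin(1/3 - I)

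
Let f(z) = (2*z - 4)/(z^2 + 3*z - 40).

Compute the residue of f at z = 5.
6/13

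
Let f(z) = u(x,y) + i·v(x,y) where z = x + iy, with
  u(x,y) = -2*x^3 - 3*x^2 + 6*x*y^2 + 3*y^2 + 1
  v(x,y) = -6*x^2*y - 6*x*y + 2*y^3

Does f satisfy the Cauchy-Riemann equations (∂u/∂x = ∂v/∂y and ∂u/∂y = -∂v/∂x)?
∂u/∂x = -6*x^2 - 6*x + 6*y^2
∂v/∂y = -6*x^2 - 6*x + 6*y^2
∂u/∂y = 12*x*y + 6*y
∂v/∂x = -12*x*y - 6*y
∂u/∂x = ∂v/∂y and ∂u/∂y = -∂v/∂x hold identically; f is analytic.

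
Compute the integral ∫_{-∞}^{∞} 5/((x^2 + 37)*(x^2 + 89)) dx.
5*pi*(-37*sqrt(89) + 89*sqrt(37))/171236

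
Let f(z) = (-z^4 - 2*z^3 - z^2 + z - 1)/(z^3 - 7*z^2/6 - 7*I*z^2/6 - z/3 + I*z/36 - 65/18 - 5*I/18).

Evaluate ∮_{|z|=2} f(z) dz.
By the residue theorem, ∮_C f(z) dz = 2πi · (sum of the residues of f at the poles inside |z| = 2).

The denominator factors as (z + 1/3 - 3*I/2)*(z - 2 - 2*I/3)*(z + 1/2 + I), so the singularities of f are simple poles at z = -1/3 + 3*I/2, z = 2 + 2*I/3, z = -1/2 - I.
  |-1/3 + 3*I/2|² = 85/36 < 4 = 2², so this pole is inside the contour.
  |2 + 2*I/3|² = 40/9 > 4 = 2², so this pole is outside the contour.
  |-1/2 - I|² = 5/4 < 4 = 2², so this pole is inside the contour.

With P(z) = -z^4 - 2*z^3 - z^2 + z - 1 and Q(z) = z^3 - 7*z^2/6 - 7*I*z^2/6 - z/3 + I*z/36 - 65/18 - 5*I/18, each pole is simple, so Res(f, z₀) = P(z₀)/Q'(z₀) with Q'(z) = 3*z^2 - 7*z/3 - 7*I*z/3 - 1/3 + I/36.
  Res(f, -1/3 + 3*I/2) = P(-1/3 + 3*I/2)/Q'(-1/3 + 3*I/2) = (-9325/1296 + 143*I/36)/(-89/36 - 205*I/36) = -225415/1798056 - 2369797*I/1798056
  Res(f, -1/2 - I) = P(-1/2 - I)/Q'(-1/2 - I) = (-49/16 - I)/(-15/4 + 235*I/36) = 5139/58760 + 4923*I/11752

Sum of residues inside C: -29/765 - 7153*I/7956
∮_C f(z) dz = 2πi · (-29/765 - 7153*I/7956) = pi*(7153/3978 - 58*I/765)

Final answer: pi*(7153/3978 - 58*I/765)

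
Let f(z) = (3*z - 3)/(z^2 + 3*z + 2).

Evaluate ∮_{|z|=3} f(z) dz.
6*I*pi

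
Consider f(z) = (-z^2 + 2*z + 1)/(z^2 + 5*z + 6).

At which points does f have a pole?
{-3, -2}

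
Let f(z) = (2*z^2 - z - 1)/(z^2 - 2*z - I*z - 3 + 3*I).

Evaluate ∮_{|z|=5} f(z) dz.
By the residue theorem, ∮_C f(z) dz = 2πi · (sum of the residues of f at the poles inside |z| = 5).

The denominator factors as (z - 3)*(z + 1 - I), so the singularities of f are simple poles at z = 3, z = -1 + I.
  |3|² = 9 < 25 = 5², so this pole is inside the contour.
  |-1 + I|² = 2 < 25 = 5², so this pole is inside the contour.

With P(z) = 2*z^2 - z - 1 and Q(z) = z^2 - 2*z - I*z - 3 + 3*I, each pole is simple, so Res(f, z₀) = P(z₀)/Q'(z₀) with Q'(z) = 2*z - 2 - I.
  Res(f, 3) = P(3)/Q'(3) = (14)/(4 - I) = 56/17 + 14*I/17
  Res(f, -1 + I) = P(-1 + I)/Q'(-1 + I) = (-5*I)/(-4 + I) = -5/17 + 20*I/17

Sum of residues inside C: 3 + 2*I
∮_C f(z) dz = 2πi · (3 + 2*I) = pi*(-4 + 6*I)

Final answer: pi*(-4 + 6*I)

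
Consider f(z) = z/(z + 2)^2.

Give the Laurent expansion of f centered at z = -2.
-2/(z + 2)^2 + 1/(z + 2)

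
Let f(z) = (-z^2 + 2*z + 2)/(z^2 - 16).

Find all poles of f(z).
The singularities of f are the zeros of the denominator. Factoring,
  z^2 - 16 = (z - 4)*(z + 4)
so the candidates are z = 4, z = -4.

Check the numerator P(z) = -z^2 + 2*z + 2 at each one:
  P(4) = -6 ≠ 0, so z = 4 is a (simple) pole.
  P(-4) = -22 ≠ 0, so z = -4 is a (simple) pole.

Poles of f: {-4, 4}

Final answer: {-4, 4}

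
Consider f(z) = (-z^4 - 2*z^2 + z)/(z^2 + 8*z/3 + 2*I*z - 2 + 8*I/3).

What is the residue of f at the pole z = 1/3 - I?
Write f(z) = P(z)/Q(z) with P(z) = -z^4 - 2*z^2 + z and Q(z) = z^2 + 8*z/3 + 2*I*z - 2 + 8*I/3.
The denominator factors as Q(z) = (z - 1/3 + I)*(z + 3 + I), so z = 1/3 - I is a simple zero of Q and P is analytic there; z = 1/3 - I is therefore a simple pole and
  Res(f, z₀) = P(z₀)/Q'(z₀).

Q'(z) = 2*z + 8/3 + 2*I, so Q'(1/3 - I) = 10/3.
P(1/3 - I) = 143/81 - 23*I/27.

Res(f, 1/3 - I) = (143/81 - 23*I/27)/(10/3) = 143/270 - 23*I/90

Final answer: 143/270 - 23*I/90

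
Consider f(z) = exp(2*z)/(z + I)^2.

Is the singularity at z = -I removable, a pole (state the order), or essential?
Write f(z) = g(z)/(z + I)^2 with g(z) = exp(2*z).
g is entire and g(-I) = exp(-2*I) ≠ 0, so no factor of (z + I) cancels: the Laurent expansion of f about z = -I starts at the power -2, i.e. lim_{z→z₀} (z - z₀)^2 f(z) = exp(-2*I) is finite and nonzero.
So z = -I is a pole of order 2.

Final answer: pole of order 2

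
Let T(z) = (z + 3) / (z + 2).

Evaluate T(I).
7/5 - I/5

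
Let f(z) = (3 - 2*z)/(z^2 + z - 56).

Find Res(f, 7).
Write f(z) = P(z)/Q(z) with P(z) = 3 - 2*z and Q(z) = z^2 + z - 56.
The denominator factors as Q(z) = (z + 8)*(z - 7), so z = 7 is a simple zero of Q and P is analytic there; z = 7 is therefore a simple pole and
  Res(f, z₀) = P(z₀)/Q'(z₀).

Q'(z) = 2*z + 1, so Q'(7) = 15.
P(7) = -11.

Res(f, 7) = (-11)/(15) = -11/15

Final answer: -11/15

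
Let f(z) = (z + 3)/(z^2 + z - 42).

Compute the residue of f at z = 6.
9/13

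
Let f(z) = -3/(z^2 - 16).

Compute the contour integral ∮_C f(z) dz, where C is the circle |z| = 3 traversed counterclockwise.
By the residue theorem, ∮_C f(z) dz = 2πi · (sum of the residues of f at the poles inside |z| = 3).

The denominator factors as (z + 4)*(z - 4), so the singularities of f are simple poles at z = -4, z = 4.
  |-4|² = 16 > 9 = 3², so this pole is outside the contour.
  |4|² = 16 > 9 = 3², so this pole is outside the contour.

No pole lies inside the contour, so f is analytic on and inside C and the integral is 0 (Cauchy's theorem).

Final answer: 0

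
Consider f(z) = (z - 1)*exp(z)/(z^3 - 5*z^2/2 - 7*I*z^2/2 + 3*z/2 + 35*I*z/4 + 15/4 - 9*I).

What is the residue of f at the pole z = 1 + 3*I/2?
Write f(z) = P(z)/Q(z) with P(z) = (z - 1)*exp(z) and Q(z) = z^3 - 5*z^2/2 - 7*I*z^2/2 + 3*z/2 + 35*I*z/4 + 15/4 - 9*I.
The denominator factors as Q(z) = (z - 3/2 + I)*(z - 1 - 3*I/2)*(z - 3*I), so z = 1 + 3*I/2 is a simple zero of Q and P is analytic there; z = 1 + 3*I/2 is therefore a simple pole and
  Res(f, z₀) = P(z₀)/Q'(z₀).

Q'(z) = 3*z^2 - 5*z - 7*I*z + 3/2 + 35*I/4, so Q'(1 + 3*I/2) = 13/4 + 13*I/4.
P(1 + 3*I/2) = 3*I*exp(1 + 3*I/2)/2.

Res(f, 1 + 3*I/2) = (3*I*exp(1 + 3*I/2)/2)/(13/4 + 13*I/4) = (3/13 + 3*I/13)*exp(1 + 3*I/2)

Final answer: (3/13 + 3*I/13)*exp(1 + 3*I/2)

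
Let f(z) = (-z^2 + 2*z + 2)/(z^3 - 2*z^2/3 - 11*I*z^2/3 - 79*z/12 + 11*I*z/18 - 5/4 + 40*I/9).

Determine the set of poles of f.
The singularities of f are the zeros of the denominator. Factoring,
  z^3 - 2*z^2/3 - 11*I*z^2/3 - 79*z/12 + 11*I*z/18 - 5/4 + 40*I/9 = (z + 1/3 - 3*I/2)*(z + 1 - 2*I/3)*(z - 2 - 3*I/2)
so the candidates are z = -1/3 + 3*I/2, z = -1 + 2*I/3, z = 2 + 3*I/2.

Check the numerator P(z) = -z^2 + 2*z + 2 at each one:
  P(-1/3 + 3*I/2) = 125/36 + 4*I ≠ 0, so z = -1/3 + 3*I/2 is a (simple) pole.
  P(-1 + 2*I/3) = -5/9 + 8*I/3 ≠ 0, so z = -1 + 2*I/3 is a (simple) pole.
  P(2 + 3*I/2) = 17/4 - 3*I ≠ 0, so z = 2 + 3*I/2 is a (simple) pole.

Poles of f: {-1 + 2*I/3, -1/3 + 3*I/2, 2 + 3*I/2}

Final answer: {-1 + 2*I/3, -1/3 + 3*I/2, 2 + 3*I/2}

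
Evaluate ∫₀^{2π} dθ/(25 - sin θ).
Call the integral J. The integrand is 2π-periodic and we integrate over a full period, so shifting θ does not change the value (θ → θ + π/2 turns sin θ into cos θ; θ → θ + π flips the sign of the trig term). Hence
  J = ∫₀^{2π} dθ/(25 + cos θ).
Put z = e^{iθ}: then cos θ = (z + 1/z)/2, dθ = dz/(iz), and z runs once counterclockwise around |z| = 1:
  J = ∮_{|z|=1} 1/(25 + (z + 1/z)/2) · dz/(iz) = (2/i) ∮_{|z|=1} dz/(z^2 + 50*z + 1).
The roots of z^2 + 50*z + 1 are z = (-25 ± sqrt(25^2 - 1^2)), with sqrt(624) = 4*sqrt(39); their product is 1, so only z₊ = -25 + 4*sqrt(39) lies inside the unit circle (z₋ = -25 - 4*sqrt(39) lies outside).
z₊ is a simple zero of q(z) = z^2 + 50*z + 1, so Res(1/q, z₊) = 1/q'(z₊) with q'(z) = 2*z + 50; and q'(z₊) = (z₊ - z₋) = 8*sqrt(39).
Therefore J = (2/i) · 2πi · 1/(8*sqrt(39)) = 2*pi/(4*sqrt(39)) = sqrt(39)*pi/78

Final answer: sqrt(39)*pi/78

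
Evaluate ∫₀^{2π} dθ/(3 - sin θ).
Call the integral J. The integrand is 2π-periodic and we integrate over a full period, so shifting θ does not change the value (θ → θ + π/2 turns sin θ into cos θ; θ → θ + π flips the sign of the trig term). Hence
  J = ∫₀^{2π} dθ/(3 + cos θ).
Put z = e^{iθ}: then cos θ = (z + 1/z)/2, dθ = dz/(iz), and z runs once counterclockwise around |z| = 1:
  J = ∮_{|z|=1} 1/(3 + (z + 1/z)/2) · dz/(iz) = (2/i) ∮_{|z|=1} dz/(z^2 + 6*z + 1).
The roots of z^2 + 6*z + 1 are z = (-3 ± sqrt(3^2 - 1^2)), with sqrt(8) = 2*sqrt(2); their product is 1, so only z₊ = -3 + 2*sqrt(2) lies inside the unit circle (z₋ = -3 - 2*sqrt(2) lies outside).
z₊ is a simple zero of q(z) = z^2 + 6*z + 1, so Res(1/q, z₊) = 1/q'(z₊) with q'(z) = 2*z + 6; and q'(z₊) = (z₊ - z₋) = 4*sqrt(2).
Therefore J = (2/i) · 2πi · 1/(4*sqrt(2)) = 2*pi/(2*sqrt(2)) = sqrt(2)*pi/2

Final answer: sqrt(2)*pi/2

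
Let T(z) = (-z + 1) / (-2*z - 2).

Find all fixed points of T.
T(z) = z means -z + 1 = z*(-2*z - 2), i.e.
  -2*z^2 - z - 1 = 0.
Discriminant: (-1)^2 - 4*(-2)*(-1) = -7, so the roots are complex conjugates.
  z = (1 ± I*sqrt(7))/(2*(-2))
Fixed points: {-1/4 - sqrt(7)*I/4, -1/4 + sqrt(7)*I/4}

Final answer: {-1/4 - sqrt(7)*I/4, -1/4 + sqrt(7)*I/4}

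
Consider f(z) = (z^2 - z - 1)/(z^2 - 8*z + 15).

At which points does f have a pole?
The singularities of f are the zeros of the denominator. Factoring,
  z^2 - 8*z + 15 = (z - 3)*(z - 5)
so the candidates are z = 3, z = 5.

Check the numerator P(z) = z^2 - z - 1 at each one:
  P(3) = 5 ≠ 0, so z = 3 is a (simple) pole.
  P(5) = 19 ≠ 0, so z = 5 is a (simple) pole.

Poles of f: {3, 5}

Final answer: {3, 5}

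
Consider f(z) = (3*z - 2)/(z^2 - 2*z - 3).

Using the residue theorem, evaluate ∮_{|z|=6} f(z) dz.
By the residue theorem, ∮_C f(z) dz = 2πi · (sum of the residues of f at the poles inside |z| = 6).

The denominator factors as (z - 3)*(z + 1), so the singularities of f are simple poles at z = 3, z = -1.
  |3|² = 9 < 36 = 6², so this pole is inside the contour.
  |-1|² = 1 < 36 = 6², so this pole is inside the contour.

With P(z) = 3*z - 2 and Q(z) = z^2 - 2*z - 3, each pole is simple, so Res(f, z₀) = P(z₀)/Q'(z₀) with Q'(z) = 2*z - 2.
  Res(f, 3) = P(3)/Q'(3) = (7)/(4) = 7/4
  Res(f, -1) = P(-1)/Q'(-1) = (-5)/(-4) = 5/4

Sum of residues inside C: 3
∮_C f(z) dz = 2πi · (3) = 6*I*pi

Final answer: 6*I*pi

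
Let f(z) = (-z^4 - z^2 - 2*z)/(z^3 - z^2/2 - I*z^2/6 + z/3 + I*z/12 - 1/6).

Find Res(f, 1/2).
Write f(z) = P(z)/Q(z) with P(z) = -z^4 - z^2 - 2*z and Q(z) = z^3 - z^2/2 - I*z^2/6 + z/3 + I*z/12 - 1/6.
The denominator factors as Q(z) = (z + I/2)*(z - 2*I/3)*(z - 1/2), so z = 1/2 is a simple zero of Q and P is analytic there; z = 1/2 is therefore a simple pole and
  Res(f, z₀) = P(z₀)/Q'(z₀).

Q'(z) = 3*z^2 - z - I*z/3 + 1/3 + I/12, so Q'(1/2) = 7/12 - I/12.
P(1/2) = -21/16.

Res(f, 1/2) = (-21/16)/(7/12 - I/12) = -441/200 - 63*I/200

Final answer: -441/200 - 63*I/200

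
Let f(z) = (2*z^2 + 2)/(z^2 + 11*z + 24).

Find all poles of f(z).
The singularities of f are the zeros of the denominator. Factoring,
  z^2 + 11*z + 24 = (z + 3)*(z + 8)
so the candidates are z = -3, z = -8.

Check the numerator P(z) = 2*z^2 + 2 at each one:
  P(-3) = 20 ≠ 0, so z = -3 is a (simple) pole.
  P(-8) = 130 ≠ 0, so z = -8 is a (simple) pole.

Poles of f: {-8, -3}

Final answer: {-8, -3}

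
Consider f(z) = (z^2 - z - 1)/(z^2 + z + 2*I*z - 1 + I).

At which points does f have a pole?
{-1 - I, -I}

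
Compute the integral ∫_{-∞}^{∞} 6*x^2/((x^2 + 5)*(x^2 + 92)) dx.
Let f(z) = 6*z^2/((z^2 + 5)*(z^2 + 92)). The denominator has no real zeros and deg Q - deg P = 2 ≥ 2, so the integral of f over the upper semicircle |z| = R tends to 0 as R → ∞. Closing the contour in the upper half-plane,
  ∫_{-∞}^{∞} f(x) dx = 2πi · Σ Res(f, z_k)  over the poles with Im z_k > 0.

Zeros of the denominator: z^2 + 5 = 0 gives z = ±sqrt(5)*I; z^2 + 92 = 0 gives z = ±2*sqrt(23)*I.
Upper half-plane: z = 2*sqrt(23)*I, z = sqrt(5)*I (simple).

Each pole is a simple zero of Q(z) = z^4 + 97*z^2 + 460, so Res(f, z₀) = P(z₀)/Q'(z₀) with P(z) = 6*z^2, Q'(z) = 4*z^3 + 194*z:
  Res(f, 2*sqrt(23)*I) = (-552)/(-348*sqrt(23)*I) = -2*sqrt(23)*I/29
  Res(f, sqrt(5)*I) = (-30)/(174*sqrt(5)*I) = sqrt(5)*I/29

Sum of residues: I*(-2*sqrt(23) + sqrt(5))/29
∫_{-∞}^{∞} f(x) dx = 2πi · (I*(-2*sqrt(23) + sqrt(5))/29) = 2*pi*(-sqrt(5) + 2*sqrt(23))/29

Final answer: 2*pi*(-sqrt(5) + 2*sqrt(23))/29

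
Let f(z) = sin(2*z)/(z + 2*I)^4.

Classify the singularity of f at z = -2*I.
Write f(z) = g(z)/(z + 2*I)^4 with g(z) = sin(2*z).
g is entire and g(-2*I) = -I*sinh(4) ≠ 0, so no factor of (z + 2*I) cancels: the Laurent expansion of f about z = -2*I starts at the power -4, i.e. lim_{z→z₀} (z - z₀)^4 f(z) = -I*sinh(4) is finite and nonzero.
So z = -2*I is a pole of order 4.

Final answer: pole of order 4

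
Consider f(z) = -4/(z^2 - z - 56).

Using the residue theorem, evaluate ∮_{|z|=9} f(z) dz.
By the residue theorem, ∮_C f(z) dz = 2πi · (sum of the residues of f at the poles inside |z| = 9).

The denominator factors as (z + 7)*(z - 8), so the singularities of f are simple poles at z = -7, z = 8.
  |-7|² = 49 < 81 = 9², so this pole is inside the contour.
  |8|² = 64 < 81 = 9², so this pole is inside the contour.

With P(z) = -4 and Q(z) = z^2 - z - 56, each pole is simple, so Res(f, z₀) = P(z₀)/Q'(z₀) with Q'(z) = 2*z - 1.
  Res(f, -7) = P(-7)/Q'(-7) = (-4)/(-15) = 4/15
  Res(f, 8) = P(8)/Q'(8) = (-4)/(15) = -4/15

Sum of residues inside C: 0
∮_C f(z) dz = 2πi · (0) = 0

Final answer: 0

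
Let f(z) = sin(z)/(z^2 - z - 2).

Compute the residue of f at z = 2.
Write f(z) = P(z)/Q(z) with P(z) = sin(z) and Q(z) = z^2 - z - 2.
The denominator factors as Q(z) = (z + 1)*(z - 2), so z = 2 is a simple zero of Q and P is analytic there; z = 2 is therefore a simple pole and
  Res(f, z₀) = P(z₀)/Q'(z₀).

Q'(z) = 2*z - 1, so Q'(2) = 3.
P(2) = sin(2).

Res(f, 2) = (sin(2))/(3) = sin(2)/3

Final answer: sin(2)/3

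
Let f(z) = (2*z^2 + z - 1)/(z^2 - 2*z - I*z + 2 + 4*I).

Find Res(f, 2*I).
Write f(z) = P(z)/Q(z) with P(z) = 2*z^2 + z - 1 and Q(z) = z^2 - 2*z - I*z + 2 + 4*I.
The denominator factors as Q(z) = (z - 2*I)*(z - 2 + I), so z = 2*I is a simple zero of Q and P is analytic there; z = 2*I is therefore a simple pole and
  Res(f, z₀) = P(z₀)/Q'(z₀).

Q'(z) = 2*z - 2 - I, so Q'(2*I) = -2 + 3*I.
P(2*I) = -9 + 2*I.

Res(f, 2*I) = (-9 + 2*I)/(-2 + 3*I) = 24/13 + 23*I/13

Final answer: 24/13 + 23*I/13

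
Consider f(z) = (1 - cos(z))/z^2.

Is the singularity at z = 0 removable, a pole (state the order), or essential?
removable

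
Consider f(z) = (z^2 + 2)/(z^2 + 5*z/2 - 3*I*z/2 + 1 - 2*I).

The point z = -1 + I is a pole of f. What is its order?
Factor the denominator:
  z^2 + 5*z/2 - 3*I*z/2 + 1 - 2*I = (z + 1 - I)*(z + 3/2 - I/2)

The numerator P(z) = z^2 + 2 has P(-1 + I) = 2 - 2*I ≠ 0, so no factor of (z + 1 - I) cancels.
Near z = -1 + I we can therefore write f(z) = g(z)/(z + 1 - I) with g analytic at -1 + I and g(-1 + I) ≠ 0 (g is the numerator divided by the remaining denominator factors).

Hence z = -1 + I is a pole of order 1.

Final answer: 1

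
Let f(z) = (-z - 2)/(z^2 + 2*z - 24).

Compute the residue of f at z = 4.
Write f(z) = P(z)/Q(z) with P(z) = -z - 2 and Q(z) = z^2 + 2*z - 24.
The denominator factors as Q(z) = (z - 4)*(z + 6), so z = 4 is a simple zero of Q and P is analytic there; z = 4 is therefore a simple pole and
  Res(f, z₀) = P(z₀)/Q'(z₀).

Q'(z) = 2*z + 2, so Q'(4) = 10.
P(4) = -6.

Res(f, 4) = (-6)/(10) = -3/5

Final answer: -3/5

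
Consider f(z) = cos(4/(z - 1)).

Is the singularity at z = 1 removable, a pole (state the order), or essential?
Let u = z - 1. Then
  cos(4/u) = Σ_{k≥0} (-1)^k (4)^(2k)/((2k)!·u^(2k)) = 1 - 8/u^2 + 32/(3*u^4) + ...
which has infinitely many negative powers of u, so cos(4/(z - 1)) has an essential singularity at z = 1.
So the singularity is essential.

Final answer: essential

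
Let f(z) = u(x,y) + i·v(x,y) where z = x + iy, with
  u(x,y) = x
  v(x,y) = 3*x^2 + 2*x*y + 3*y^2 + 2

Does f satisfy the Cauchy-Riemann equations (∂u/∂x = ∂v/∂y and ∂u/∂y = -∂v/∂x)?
∂u/∂x = 1
∂v/∂y = 2*x + 6*y
∂u/∂y = 0
∂v/∂x = 6*x + 2*y
∂u/∂x ≠ ∂v/∂y and ∂u/∂y ≠ -∂v/∂x; the Cauchy-Riemann equations are not satisfied, so f is not analytic.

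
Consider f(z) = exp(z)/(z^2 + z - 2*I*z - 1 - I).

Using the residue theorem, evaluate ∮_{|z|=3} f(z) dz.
-2*I*pi*exp(-1 + I) + 2*I*pi*exp(I)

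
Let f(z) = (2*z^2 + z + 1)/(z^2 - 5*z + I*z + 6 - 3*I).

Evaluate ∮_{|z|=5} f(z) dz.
By the residue theorem, ∮_C f(z) dz = 2πi · (sum of the residues of f at the poles inside |z| = 5).

The denominator factors as (z - 3)*(z - 2 + I), so the singularities of f are simple poles at z = 3, z = 2 - I.
  |3|² = 9 < 25 = 5², so this pole is inside the contour.
  |2 - I|² = 5 < 25 = 5², so this pole is inside the contour.

With P(z) = 2*z^2 + z + 1 and Q(z) = z^2 - 5*z + I*z + 6 - 3*I, each pole is simple, so Res(f, z₀) = P(z₀)/Q'(z₀) with Q'(z) = 2*z - 5 + I.
  Res(f, 3) = P(3)/Q'(3) = (22)/(1 + I) = 11 - 11*I
  Res(f, 2 - I) = P(2 - I)/Q'(2 - I) = (9 - 9*I)/(-1 - I) = 9*I

Sum of residues inside C: 11 - 2*I
∮_C f(z) dz = 2πi · (11 - 2*I) = pi*(4 + 22*I)

Final answer: pi*(4 + 22*I)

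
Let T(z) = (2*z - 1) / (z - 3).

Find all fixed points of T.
{5/2 - sqrt(21)/2, sqrt(21)/2 + 5/2}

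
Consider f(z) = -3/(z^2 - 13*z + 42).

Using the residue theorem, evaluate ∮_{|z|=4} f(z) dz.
By the residue theorem, ∮_C f(z) dz = 2πi · (sum of the residues of f at the poles inside |z| = 4).

The denominator factors as (z - 6)*(z - 7), so the singularities of f are simple poles at z = 6, z = 7.
  |6|² = 36 > 16 = 4², so this pole is outside the contour.
  |7|² = 49 > 16 = 4², so this pole is outside the contour.

No pole lies inside the contour, so f is analytic on and inside C and the integral is 0 (Cauchy's theorem).

Final answer: 0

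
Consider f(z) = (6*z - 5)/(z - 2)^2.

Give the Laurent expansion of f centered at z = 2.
7/(z - 2)^2 + 6/(z - 2)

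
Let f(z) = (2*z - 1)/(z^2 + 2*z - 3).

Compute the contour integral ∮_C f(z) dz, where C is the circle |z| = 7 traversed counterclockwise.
By the residue theorem, ∮_C f(z) dz = 2πi · (sum of the residues of f at the poles inside |z| = 7).

The denominator factors as (z - 1)*(z + 3), so the singularities of f are simple poles at z = 1, z = -3.
  |1|² = 1 < 49 = 7², so this pole is inside the contour.
  |-3|² = 9 < 49 = 7², so this pole is inside the contour.

With P(z) = 2*z - 1 and Q(z) = z^2 + 2*z - 3, each pole is simple, so Res(f, z₀) = P(z₀)/Q'(z₀) with Q'(z) = 2*z + 2.
  Res(f, 1) = P(1)/Q'(1) = (1)/(4) = 1/4
  Res(f, -3) = P(-3)/Q'(-3) = (-7)/(-4) = 7/4

Sum of residues inside C: 2
∮_C f(z) dz = 2πi · (2) = 4*I*pi

Final answer: 4*I*pi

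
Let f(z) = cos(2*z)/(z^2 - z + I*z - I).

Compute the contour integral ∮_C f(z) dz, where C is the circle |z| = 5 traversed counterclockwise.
By the residue theorem, ∮_C f(z) dz = 2πi · (sum of the residues of f at the poles inside |z| = 5).

The denominator factors as (z + I)*(z - 1), so the singularities of f are simple poles at z = -I, z = 1.
  |-I|² = 1 < 25 = 5², so this pole is inside the contour.
  |1|² = 1 < 25 = 5², so this pole is inside the contour.

With P(z) = cos(2*z) and Q(z) = z^2 - z + I*z - I, each pole is simple, so Res(f, z₀) = P(z₀)/Q'(z₀) with Q'(z) = 2*z - 1 + I.
  Res(f, -I) = P(-I)/Q'(-I) = (cosh(2))/(-1 - I) = (-1/2 + I/2)*cosh(2)
  Res(f, 1) = P(1)/Q'(1) = (cos(2))/(1 + I) = (1/2 - I/2)*cos(2)

Sum of residues inside C: (1/2 - I/2)*cos(2) + (-1/2 + I/2)*cosh(2)
∮_C f(z) dz = 2πi · ((1/2 - I/2)*cos(2) + (-1/2 + I/2)*cosh(2)) = pi*(-1 - I)*cosh(2) + pi*(1 + I)*cos(2)

Final answer: pi*(-1 - I)*cosh(2) + pi*(1 + I)*cos(2)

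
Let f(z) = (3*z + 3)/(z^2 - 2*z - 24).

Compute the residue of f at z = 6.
Write f(z) = P(z)/Q(z) with P(z) = 3*z + 3 and Q(z) = z^2 - 2*z - 24.
The denominator factors as Q(z) = (z + 4)*(z - 6), so z = 6 is a simple zero of Q and P is analytic there; z = 6 is therefore a simple pole and
  Res(f, z₀) = P(z₀)/Q'(z₀).

Q'(z) = 2*z - 2, so Q'(6) = 10.
P(6) = 21.

Res(f, 6) = (21)/(10) = 21/10

Final answer: 21/10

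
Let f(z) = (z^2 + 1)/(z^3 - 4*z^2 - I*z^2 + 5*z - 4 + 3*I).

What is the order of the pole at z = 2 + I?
Factor the denominator:
  z^3 - 4*z^2 - I*z^2 + 5*z - 4 + 3*I = (z - 2 - I)^2*(z + I)

The numerator P(z) = z^2 + 1 has P(2 + I) = 4 + 4*I ≠ 0, so no factor of (z - 2 - I) cancels.
Near z = 2 + I we can therefore write f(z) = g(z)/(z - 2 - I)^2 with g analytic at 2 + I and g(2 + I) ≠ 0 (g is the numerator divided by the remaining denominator factors).

Hence z = 2 + I is a pole of order 2.

Final answer: 2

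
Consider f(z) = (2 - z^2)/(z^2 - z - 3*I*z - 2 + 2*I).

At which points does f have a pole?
The singularities of f are the zeros of the denominator. Factoring,
  z^2 - z - 3*I*z - 2 + 2*I = (z - 1 - I)*(z - 2*I)
so the candidates are z = 1 + I, z = 2*I.

Check the numerator P(z) = 2 - z^2 at each one:
  P(1 + I) = 2 - 2*I ≠ 0, so z = 1 + I is a (simple) pole.
  P(2*I) = 6 ≠ 0, so z = 2*I is a (simple) pole.

Poles of f: {2*I, 1 + I}

Final answer: {2*I, 1 + I}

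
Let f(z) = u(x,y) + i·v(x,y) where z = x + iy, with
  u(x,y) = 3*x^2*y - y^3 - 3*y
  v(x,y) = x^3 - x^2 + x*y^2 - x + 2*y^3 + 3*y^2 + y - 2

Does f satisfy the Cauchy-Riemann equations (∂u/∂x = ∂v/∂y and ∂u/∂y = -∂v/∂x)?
∂u/∂x = 6*x*y
∂v/∂y = 2*x*y + 6*y^2 + 6*y + 1
∂u/∂y = 3*x^2 - 3*y^2 - 3
∂v/∂x = 3*x^2 - 2*x + y^2 - 1
∂u/∂x ≠ ∂v/∂y and ∂u/∂y ≠ -∂v/∂x; the Cauchy-Riemann equations are not satisfied, so f is not analytic.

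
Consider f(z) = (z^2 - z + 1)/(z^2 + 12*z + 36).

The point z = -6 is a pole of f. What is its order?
Factor the denominator:
  z^2 + 12*z + 36 = (z + 6)^2

The numerator P(z) = z^2 - z + 1 has P(-6) = 43 ≠ 0, so no factor of (z + 6) cancels.
Near z = -6 we can therefore write f(z) = g(z)/(z + 6)^2 with g analytic at -6 and g(-6) ≠ 0 (g is just the numerator).

Hence z = -6 is a pole of order 2.

Final answer: 2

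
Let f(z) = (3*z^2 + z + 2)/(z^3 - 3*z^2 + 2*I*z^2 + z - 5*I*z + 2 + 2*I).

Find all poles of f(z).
The singularities of f are the zeros of the denominator. Factoring,
  z^3 - 3*z^2 + 2*I*z^2 + z - 5*I*z + 2 + 2*I = (z - 1 + I)*(z + I)*(z - 2)
so the candidates are z = 1 - I, z = -I, z = 2.

Check the numerator P(z) = 3*z^2 + z + 2 at each one:
  P(1 - I) = 3 - 7*I ≠ 0, so z = 1 - I is a (simple) pole.
  P(-I) = -1 - I ≠ 0, so z = -I is a (simple) pole.
  P(2) = 16 ≠ 0, so z = 2 is a (simple) pole.

Poles of f: {-I, 1 - I, 2}

Final answer: {-I, 1 - I, 2}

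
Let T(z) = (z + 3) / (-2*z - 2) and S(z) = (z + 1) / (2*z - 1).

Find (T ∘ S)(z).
(T ∘ S)(z) = T(S(z)) = ((1)*S(z) + (3))/((-2)*S(z) + (-2)). Multiply numerator and denominator by 2*z - 1:
  numerator:   (1)*(z + 1) + (3)*(2*z - 1) = 7*z - 2
  denominator: (-2)*(z + 1) + (-2)*(2*z - 1) = -6*z
(T ∘ S)(z) = (7*z - 2)/(-6*z) = (-7*z + 2)/(6*z)

Final answer: (-7*z + 2)/(6*z)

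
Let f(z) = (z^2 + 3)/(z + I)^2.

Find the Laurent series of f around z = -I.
2/(z + I)^2 - 2*I/(z + I) + 1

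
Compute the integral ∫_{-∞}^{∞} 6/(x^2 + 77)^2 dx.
Let f(z) = 6/(z^2 + 77)^2. The denominator has no real zeros and deg Q - deg P = 4 ≥ 2, so the integral of f over the upper semicircle |z| = R tends to 0 as R → ∞. Closing the contour in the upper half-plane,
  ∫_{-∞}^{∞} f(x) dx = 2πi · Σ Res(f, z_k)  over the poles with Im z_k > 0.

Zeros of the denominator: z^2 + 77 = 0 gives z = ±sqrt(77)*I.
Upper half-plane: z = sqrt(77)*I (a pole of order 2).

Write f(z) = g(z)/(z - sqrt(77)*I)^2 with g(z) = 6/(z + sqrt(77)*I)^2. For a double pole, Res(f, z₀) = g'(z₀):
  g'(z) = -12/(z + sqrt(77)*I)^3
  Res(f, sqrt(77)*I) = g'(sqrt(77)*I) = -3*sqrt(77)*I/11858

∫_{-∞}^{∞} f(x) dx = 2πi · (-3*sqrt(77)*I/11858) = 3*sqrt(77)*pi/5929

Final answer: 3*sqrt(77)*pi/5929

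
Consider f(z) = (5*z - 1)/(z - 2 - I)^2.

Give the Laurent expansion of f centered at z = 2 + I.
(9 + 5*I)/(z - 2 - I)^2 + 5/(z - 2 - I)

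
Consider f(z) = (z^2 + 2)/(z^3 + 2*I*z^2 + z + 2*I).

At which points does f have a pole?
The singularities of f are the zeros of the denominator. Factoring,
  z^3 + 2*I*z^2 + z + 2*I = (z + I)*(z - I)*(z + 2*I)
so the candidates are z = -I, z = I, z = -2*I.

Check the numerator P(z) = z^2 + 2 at each one:
  P(-I) = 1 ≠ 0, so z = -I is a (simple) pole.
  P(I) = 1 ≠ 0, so z = I is a (simple) pole.
  P(-2*I) = -2 ≠ 0, so z = -2*I is a (simple) pole.

Poles of f: {-2*I, -I, I}

Final answer: {-2*I, -I, I}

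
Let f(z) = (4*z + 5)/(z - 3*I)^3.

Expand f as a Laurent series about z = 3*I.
(5 + 12*I)/(z - 3*I)^3 + 4/(z - 3*I)^2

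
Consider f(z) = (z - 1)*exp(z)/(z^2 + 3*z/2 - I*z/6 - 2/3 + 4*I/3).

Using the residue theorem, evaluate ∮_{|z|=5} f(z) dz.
pi*(66/137 - 24*I/137)*exp(1/2 - I/2) + pi*(-66/137 + 298*I/137)*exp(-2 + 2*I/3)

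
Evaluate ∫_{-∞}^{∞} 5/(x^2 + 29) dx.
5*sqrt(29)*pi/29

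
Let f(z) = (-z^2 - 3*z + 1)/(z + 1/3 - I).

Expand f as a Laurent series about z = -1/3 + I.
Put w = z - (-1/3 + I), i.e. z = w - 1/3 + I. The denominator is w, so it suffices to rewrite the numerator in powers of w.

P(z) = -z^2 - 3*z + 1
P(w - 1/3 + I) = 26/9 - 7*I/3 + (-7/3 - 2*I)*w - w^2

Dividing each term by w:
  f = (26/9 - 7*I/3)/w - 7/3 - 2*I - w

Substituting back w = z + 1/3 - I:
  f(z) = (26/9 - 7*I/3)/(z + 1/3 - I) - 7/3 - 2*I - (z + 1/3 - I)

The series is finite because the numerator is a polynomial; the negative powers form the principal part, and the coefficient of 1/(z + 1/3 - I) gives Res(f, -1/3 + I) = 26/9 - 7*I/3.

Final answer: (26/9 - 7*I/3)/(z + 1/3 - I) - 7/3 - 2*I - (z + 1/3 - I)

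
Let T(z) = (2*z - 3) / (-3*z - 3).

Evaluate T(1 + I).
Substitute z = 1 + I:
  numerator:   2*(1 + I) - 3 = -1 + 2*I
  denominator: -3*(1 + I) - 3 = -6 - 3*I
T(1 + I) = (-1 + 2*I)/(-6 - 3*I); multiplying numerator and denominator by the conjugate -6 + 3*I gives (-15*I)/45 = -I/3

Final answer: -I/3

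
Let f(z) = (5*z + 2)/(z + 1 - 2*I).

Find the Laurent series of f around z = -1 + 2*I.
(-3 + 10*I)/(z + 1 - 2*I) + 5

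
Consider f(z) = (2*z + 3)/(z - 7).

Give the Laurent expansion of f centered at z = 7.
17/(z - 7) + 2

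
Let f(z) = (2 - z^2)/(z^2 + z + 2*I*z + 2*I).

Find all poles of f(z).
The singularities of f are the zeros of the denominator. Factoring,
  z^2 + z + 2*I*z + 2*I = (z + 2*I)*(z + 1)
so the candidates are z = -2*I, z = -1.

Check the numerator P(z) = 2 - z^2 at each one:
  P(-2*I) = 6 ≠ 0, so z = -2*I is a (simple) pole.
  P(-1) = 1 ≠ 0, so z = -1 is a (simple) pole.

Poles of f: {-1, -2*I}

Final answer: {-1, -2*I}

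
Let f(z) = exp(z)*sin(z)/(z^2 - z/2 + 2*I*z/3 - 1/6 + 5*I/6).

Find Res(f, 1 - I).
Write f(z) = P(z)/Q(z) with P(z) = exp(z)*sin(z) and Q(z) = z^2 - z/2 + 2*I*z/3 - 1/6 + 5*I/6.
The denominator factors as Q(z) = (z - 1 + I)*(z + 1/2 - I/3), so z = 1 - I is a simple zero of Q and P is analytic there; z = 1 - I is therefore a simple pole and
  Res(f, z₀) = P(z₀)/Q'(z₀).

Q'(z) = 2*z - 1/2 + 2*I/3, so Q'(1 - I) = 3/2 - 4*I/3.
P(1 - I) = exp(1 - I)*sin(1 - I).

Res(f, 1 - I) = (exp(1 - I)*sin(1 - I))/(3/2 - 4*I/3) = (54/145 + 48*I/145)*exp(1 - I)*sin(1 - I)

Final answer: (54/145 + 48*I/145)*exp(1 - I)*sin(1 - I)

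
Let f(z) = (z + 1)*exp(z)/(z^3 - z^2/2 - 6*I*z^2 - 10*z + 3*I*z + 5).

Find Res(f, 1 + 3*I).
Write f(z) = P(z)/Q(z) with P(z) = (z + 1)*exp(z) and Q(z) = z^3 - z^2/2 - 6*I*z^2 - 10*z + 3*I*z + 5.
The denominator factors as Q(z) = (z + 1 - 3*I)*(z - 1/2)*(z - 1 - 3*I), so z = 1 + 3*I is a simple zero of Q and P is analytic there; z = 1 + 3*I is therefore a simple pole and
  Res(f, z₀) = P(z₀)/Q'(z₀).

Q'(z) = 3*z^2 - z - 12*I*z - 10 + 3*I, so Q'(1 + 3*I) = 1 + 6*I.
P(1 + 3*I) = (2 + 3*I)*exp(1 + 3*I).

Res(f, 1 + 3*I) = ((2 + 3*I)*exp(1 + 3*I))/(1 + 6*I) = (20/37 - 9*I/37)*exp(1 + 3*I)

Final answer: (20/37 - 9*I/37)*exp(1 + 3*I)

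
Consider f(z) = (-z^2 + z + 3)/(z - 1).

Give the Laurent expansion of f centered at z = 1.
Put w = z - (1), i.e. z = w + 1. The denominator is w, so it suffices to rewrite the numerator in powers of w.

P(z) = -z^2 + z + 3
P(w + 1) = 3 - w - w^2

Dividing each term by w:
  f = 3/w - 1 - w

Substituting back w = z - 1:
  f(z) = 3/(z - 1) - 1 - (z - 1)

The series is finite because the numerator is a polynomial; the negative powers form the principal part, and the coefficient of 1/(z - 1) gives Res(f, 1) = 3.

Final answer: 3/(z - 1) - 1 - (z - 1)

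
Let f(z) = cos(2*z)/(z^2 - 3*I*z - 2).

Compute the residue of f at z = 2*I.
Write f(z) = P(z)/Q(z) with P(z) = cos(2*z) and Q(z) = z^2 - 3*I*z - 2.
The denominator factors as Q(z) = (z - 2*I)*(z - I), so z = 2*I is a simple zero of Q and P is analytic there; z = 2*I is therefore a simple pole and
  Res(f, z₀) = P(z₀)/Q'(z₀).

Q'(z) = 2*z - 3*I, so Q'(2*I) = I.
P(2*I) = cosh(4).

Res(f, 2*I) = (cosh(4))/(I) = -I*cosh(4)

Final answer: -I*cosh(4)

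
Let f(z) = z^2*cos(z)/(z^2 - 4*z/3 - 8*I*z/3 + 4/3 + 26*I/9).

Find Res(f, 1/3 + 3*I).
Write f(z) = P(z)/Q(z) with P(z) = z^2*cos(z) and Q(z) = z^2 - 4*z/3 - 8*I*z/3 + 4/3 + 26*I/9.
The denominator factors as Q(z) = (z - 1 + I/3)*(z - 1/3 - 3*I), so z = 1/3 + 3*I is a simple zero of Q and P is analytic there; z = 1/3 + 3*I is therefore a simple pole and
  Res(f, z₀) = P(z₀)/Q'(z₀).

Q'(z) = 2*z - 4/3 - 8*I/3, so Q'(1/3 + 3*I) = -2/3 + 10*I/3.
P(1/3 + 3*I) = (-80/9 + 2*I)*cos(1/3 + 3*I).

Res(f, 1/3 + 3*I) = ((-80/9 + 2*I)*cos(1/3 + 3*I))/(-2/3 + 10*I/3) = (85/78 + 191*I/78)*cos(1/3 + 3*I)

Final answer: (85/78 + 191*I/78)*cos(1/3 + 3*I)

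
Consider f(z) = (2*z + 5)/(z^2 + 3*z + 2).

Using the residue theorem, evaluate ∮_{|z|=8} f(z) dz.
By the residue theorem, ∮_C f(z) dz = 2πi · (sum of the residues of f at the poles inside |z| = 8).

The denominator factors as (z + 1)*(z + 2), so the singularities of f are simple poles at z = -1, z = -2.
  |-1|² = 1 < 64 = 8², so this pole is inside the contour.
  |-2|² = 4 < 64 = 8², so this pole is inside the contour.

With P(z) = 2*z + 5 and Q(z) = z^2 + 3*z + 2, each pole is simple, so Res(f, z₀) = P(z₀)/Q'(z₀) with Q'(z) = 2*z + 3.
  Res(f, -1) = P(-1)/Q'(-1) = (3)/(1) = 3
  Res(f, -2) = P(-2)/Q'(-2) = (1)/(-1) = -1

Sum of residues inside C: 2
∮_C f(z) dz = 2πi · (2) = 4*I*pi

Final answer: 4*I*pi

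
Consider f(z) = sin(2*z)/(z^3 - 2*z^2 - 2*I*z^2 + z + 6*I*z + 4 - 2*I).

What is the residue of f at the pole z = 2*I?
(-2/13 - 3*I/13)*sinh(4)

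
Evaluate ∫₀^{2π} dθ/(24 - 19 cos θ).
2*sqrt(215)*pi/215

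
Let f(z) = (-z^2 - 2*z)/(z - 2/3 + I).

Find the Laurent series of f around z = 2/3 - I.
Put w = z - (2/3 - I), i.e. z = w + 2/3 - I. The denominator is w, so it suffices to rewrite the numerator in powers of w.

P(z) = -z^2 - 2*z
P(w + 2/3 - I) = -7/9 + 10*I/3 + (-10/3 + 2*I)*w - w^2

Dividing each term by w:
  f = (-7/9 + 10*I/3)/w - 10/3 + 2*I - w

Substituting back w = z - 2/3 + I:
  f(z) = (-7/9 + 10*I/3)/(z - 2/3 + I) - 10/3 + 2*I - (z - 2/3 + I)

The series is finite because the numerator is a polynomial; the negative powers form the principal part, and the coefficient of 1/(z - 2/3 + I) gives Res(f, 2/3 - I) = -7/9 + 10*I/3.

Final answer: (-7/9 + 10*I/3)/(z - 2/3 + I) - 10/3 + 2*I - (z - 2/3 + I)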